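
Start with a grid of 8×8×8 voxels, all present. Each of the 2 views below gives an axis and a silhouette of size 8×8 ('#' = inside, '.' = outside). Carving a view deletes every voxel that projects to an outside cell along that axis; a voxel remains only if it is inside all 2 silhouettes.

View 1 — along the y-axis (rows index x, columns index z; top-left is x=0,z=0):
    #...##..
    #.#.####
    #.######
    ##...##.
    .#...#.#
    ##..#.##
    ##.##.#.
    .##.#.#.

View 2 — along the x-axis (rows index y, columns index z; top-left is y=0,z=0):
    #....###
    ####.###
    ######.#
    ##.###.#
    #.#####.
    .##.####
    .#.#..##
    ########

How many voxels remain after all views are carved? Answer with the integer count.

before carving: 512 voxels (8×8×8)
carve view 1 (along y, XZ-mask fill 37/64): 296 voxels remain
carve view 2 (along x, YZ-mask fill 48/64): 222 voxels remain

|visual hull| = 222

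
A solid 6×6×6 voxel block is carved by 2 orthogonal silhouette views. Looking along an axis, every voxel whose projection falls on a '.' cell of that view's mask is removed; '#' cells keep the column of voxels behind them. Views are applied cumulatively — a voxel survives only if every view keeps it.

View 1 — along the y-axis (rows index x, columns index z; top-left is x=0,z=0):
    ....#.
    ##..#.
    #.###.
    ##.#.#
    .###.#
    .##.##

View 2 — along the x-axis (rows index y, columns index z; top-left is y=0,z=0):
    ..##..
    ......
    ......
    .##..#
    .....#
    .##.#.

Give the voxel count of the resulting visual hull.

|visual hull| = 30

initial block: 6^3 = 216
V1 y: intersect with XZ mask (20 set) -- 120 left
V2 x: intersect with YZ mask (9 set) -- 30 left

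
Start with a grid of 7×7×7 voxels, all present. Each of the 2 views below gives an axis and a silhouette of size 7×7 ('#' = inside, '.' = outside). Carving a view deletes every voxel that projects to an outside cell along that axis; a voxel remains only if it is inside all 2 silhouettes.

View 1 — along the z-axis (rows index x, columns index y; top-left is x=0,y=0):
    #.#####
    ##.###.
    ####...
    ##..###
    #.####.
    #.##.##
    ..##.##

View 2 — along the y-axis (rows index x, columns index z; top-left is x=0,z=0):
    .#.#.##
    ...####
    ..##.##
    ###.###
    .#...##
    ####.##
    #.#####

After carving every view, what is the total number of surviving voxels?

|visual hull| = 159

before carving: 343 voxels (7×7×7)
[1] z-view keeps 34 columns → grid now 238
[2] y-view keeps 33 columns → grid now 159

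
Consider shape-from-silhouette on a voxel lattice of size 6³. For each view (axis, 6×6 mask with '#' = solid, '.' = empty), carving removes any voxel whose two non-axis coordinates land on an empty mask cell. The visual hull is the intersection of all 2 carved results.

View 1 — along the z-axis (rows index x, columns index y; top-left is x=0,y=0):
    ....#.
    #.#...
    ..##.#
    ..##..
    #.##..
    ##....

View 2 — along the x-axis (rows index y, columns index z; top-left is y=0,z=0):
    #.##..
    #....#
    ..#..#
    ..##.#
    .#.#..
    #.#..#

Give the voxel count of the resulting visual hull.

full grid |V| = 216
carve view 1 (along z, XY-mask fill 13/36): 78 voxels remain
carve view 2 (along x, YZ-mask fill 15/36): 33 voxels remain

|visual hull| = 33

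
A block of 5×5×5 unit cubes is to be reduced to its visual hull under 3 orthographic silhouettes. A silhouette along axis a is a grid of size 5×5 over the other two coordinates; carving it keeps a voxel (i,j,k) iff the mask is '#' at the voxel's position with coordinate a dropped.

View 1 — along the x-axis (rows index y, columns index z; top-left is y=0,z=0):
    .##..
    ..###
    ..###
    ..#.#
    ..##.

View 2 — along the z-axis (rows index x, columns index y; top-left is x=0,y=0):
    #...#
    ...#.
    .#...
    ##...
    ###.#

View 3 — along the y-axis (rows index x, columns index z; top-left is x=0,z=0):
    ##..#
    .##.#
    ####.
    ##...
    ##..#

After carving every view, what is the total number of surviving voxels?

|visual hull| = 9

full grid |V| = 125
V1 x: intersect with YZ mask (12 set) -- 60 left
V2 z: intersect with XY mask (10 set) -- 24 left
V3 y: intersect with XZ mask (15 set) -- 9 left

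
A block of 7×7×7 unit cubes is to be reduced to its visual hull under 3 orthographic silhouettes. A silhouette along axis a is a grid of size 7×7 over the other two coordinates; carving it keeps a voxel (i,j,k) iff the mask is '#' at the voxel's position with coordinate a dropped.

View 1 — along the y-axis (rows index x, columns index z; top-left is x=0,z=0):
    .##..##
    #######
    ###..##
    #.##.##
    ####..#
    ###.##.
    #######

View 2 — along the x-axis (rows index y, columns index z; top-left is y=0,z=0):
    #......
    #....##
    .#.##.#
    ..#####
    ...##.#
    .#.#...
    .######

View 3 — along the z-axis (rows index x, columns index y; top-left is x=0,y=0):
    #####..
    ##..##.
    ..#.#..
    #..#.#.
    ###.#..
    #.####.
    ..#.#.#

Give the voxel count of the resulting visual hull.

55 voxels

full grid |V| = 343
V1 y: intersect with XZ mask (38 set) -- 266 left
V2 x: intersect with YZ mask (24 set) -- 124 left
V3 z: intersect with XY mask (26 set) -- 55 left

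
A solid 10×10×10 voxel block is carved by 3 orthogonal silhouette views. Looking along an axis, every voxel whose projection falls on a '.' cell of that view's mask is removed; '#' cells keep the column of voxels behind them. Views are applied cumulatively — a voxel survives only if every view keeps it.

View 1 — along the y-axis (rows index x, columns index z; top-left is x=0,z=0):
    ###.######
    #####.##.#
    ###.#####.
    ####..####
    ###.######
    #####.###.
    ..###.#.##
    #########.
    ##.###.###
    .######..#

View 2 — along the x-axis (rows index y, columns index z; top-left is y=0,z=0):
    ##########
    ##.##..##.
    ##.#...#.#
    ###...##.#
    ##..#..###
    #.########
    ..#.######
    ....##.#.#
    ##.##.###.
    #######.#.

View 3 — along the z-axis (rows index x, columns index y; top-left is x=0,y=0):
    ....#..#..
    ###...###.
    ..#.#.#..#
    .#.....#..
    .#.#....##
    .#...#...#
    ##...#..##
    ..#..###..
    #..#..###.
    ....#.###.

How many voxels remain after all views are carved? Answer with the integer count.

201 voxels

start: 10×10×10 = 1000 voxels
after view 1 [y-axis, 80 of 100 cells solid] → remaining = 800
after view 2 [x-axis, 68 of 100 cells solid] → remaining = 547
after view 3 [z-axis, 39 of 100 cells solid] → remaining = 201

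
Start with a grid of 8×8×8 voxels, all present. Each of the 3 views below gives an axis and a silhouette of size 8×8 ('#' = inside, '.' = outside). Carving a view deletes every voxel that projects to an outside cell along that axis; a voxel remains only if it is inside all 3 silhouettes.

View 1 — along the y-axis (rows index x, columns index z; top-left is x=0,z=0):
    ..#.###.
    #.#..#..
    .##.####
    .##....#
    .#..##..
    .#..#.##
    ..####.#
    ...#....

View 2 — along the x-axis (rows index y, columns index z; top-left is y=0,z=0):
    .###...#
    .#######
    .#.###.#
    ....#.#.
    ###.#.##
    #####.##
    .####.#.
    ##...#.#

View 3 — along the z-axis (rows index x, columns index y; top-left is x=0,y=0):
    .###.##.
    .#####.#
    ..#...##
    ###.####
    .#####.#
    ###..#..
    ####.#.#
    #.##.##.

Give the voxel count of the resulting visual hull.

initial block: 8^3 = 512
after view 1 [y-axis, 29 of 64 cells solid] → remaining = 232
after view 2 [x-axis, 40 of 64 cells solid] → remaining = 150
after view 3 [z-axis, 42 of 64 cells solid] → remaining = 101

|visual hull| = 101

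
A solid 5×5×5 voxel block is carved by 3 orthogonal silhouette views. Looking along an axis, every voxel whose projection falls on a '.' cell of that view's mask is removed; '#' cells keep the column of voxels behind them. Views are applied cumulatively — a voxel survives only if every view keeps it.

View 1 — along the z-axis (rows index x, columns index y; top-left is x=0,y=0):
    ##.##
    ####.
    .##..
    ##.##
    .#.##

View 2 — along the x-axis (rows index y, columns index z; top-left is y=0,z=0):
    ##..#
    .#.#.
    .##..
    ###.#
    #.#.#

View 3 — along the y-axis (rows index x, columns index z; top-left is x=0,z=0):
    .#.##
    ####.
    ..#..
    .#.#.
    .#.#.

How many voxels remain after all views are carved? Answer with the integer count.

before carving: 125 voxels (5×5×5)
  1. axis=2 (XY plane), |mask|=17  ⇒  voxels=85
  2. axis=0 (YZ plane), |mask|=14  ⇒  voxels=48
  3. axis=1 (XZ plane), |mask|=12  ⇒  voxels=24

24 voxels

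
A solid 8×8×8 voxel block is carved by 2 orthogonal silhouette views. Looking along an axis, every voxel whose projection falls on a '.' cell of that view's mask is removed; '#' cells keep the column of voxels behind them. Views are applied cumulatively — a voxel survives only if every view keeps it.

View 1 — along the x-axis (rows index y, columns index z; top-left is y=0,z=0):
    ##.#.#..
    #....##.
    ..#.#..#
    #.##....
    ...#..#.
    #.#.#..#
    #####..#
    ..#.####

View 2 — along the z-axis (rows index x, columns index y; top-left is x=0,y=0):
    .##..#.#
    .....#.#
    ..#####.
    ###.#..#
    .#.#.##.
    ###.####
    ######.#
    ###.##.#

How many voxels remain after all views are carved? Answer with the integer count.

|visual hull| = 147

full grid |V| = 512
carve view 1 (along x, YZ-mask fill 30/64): 240 voxels remain
carve view 2 (along z, XY-mask fill 40/64): 147 voxels remain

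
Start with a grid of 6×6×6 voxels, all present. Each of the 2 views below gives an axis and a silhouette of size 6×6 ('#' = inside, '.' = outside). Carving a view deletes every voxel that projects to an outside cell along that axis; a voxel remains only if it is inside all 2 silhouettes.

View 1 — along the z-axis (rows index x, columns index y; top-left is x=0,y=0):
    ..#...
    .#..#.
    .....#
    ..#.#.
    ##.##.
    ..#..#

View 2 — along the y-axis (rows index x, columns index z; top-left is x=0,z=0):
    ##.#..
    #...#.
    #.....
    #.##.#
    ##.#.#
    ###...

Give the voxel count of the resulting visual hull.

|visual hull| = 38

initial block: 6^3 = 216
[1] z-view keeps 12 columns → grid now 72
[2] y-view keeps 17 columns → grid now 38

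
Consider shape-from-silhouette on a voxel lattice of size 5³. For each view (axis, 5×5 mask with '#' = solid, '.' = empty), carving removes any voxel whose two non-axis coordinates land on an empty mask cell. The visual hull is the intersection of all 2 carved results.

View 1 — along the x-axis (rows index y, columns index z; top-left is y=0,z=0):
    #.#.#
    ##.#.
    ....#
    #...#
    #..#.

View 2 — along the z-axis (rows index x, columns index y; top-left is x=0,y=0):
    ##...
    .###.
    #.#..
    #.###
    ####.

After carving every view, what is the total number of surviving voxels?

before carving: 125 voxels (5×5×5)
carve view 1 (along x, YZ-mask fill 11/25): 55 voxels remain
carve view 2 (along z, XY-mask fill 15/25): 33 voxels remain

voxel count = 33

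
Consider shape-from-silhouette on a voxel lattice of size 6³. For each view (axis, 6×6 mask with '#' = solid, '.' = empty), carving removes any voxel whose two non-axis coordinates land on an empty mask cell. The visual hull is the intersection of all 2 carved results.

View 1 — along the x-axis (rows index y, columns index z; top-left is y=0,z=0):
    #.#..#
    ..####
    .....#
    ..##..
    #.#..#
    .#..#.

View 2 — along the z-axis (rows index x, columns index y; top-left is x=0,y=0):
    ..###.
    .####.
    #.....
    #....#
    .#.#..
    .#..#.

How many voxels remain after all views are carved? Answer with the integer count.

initial block: 6^3 = 216
step 1: project along x, AND mask (15/36) → |grid| = 90
step 2: project along z, AND mask (14/36) → |grid| = 37

voxel count = 37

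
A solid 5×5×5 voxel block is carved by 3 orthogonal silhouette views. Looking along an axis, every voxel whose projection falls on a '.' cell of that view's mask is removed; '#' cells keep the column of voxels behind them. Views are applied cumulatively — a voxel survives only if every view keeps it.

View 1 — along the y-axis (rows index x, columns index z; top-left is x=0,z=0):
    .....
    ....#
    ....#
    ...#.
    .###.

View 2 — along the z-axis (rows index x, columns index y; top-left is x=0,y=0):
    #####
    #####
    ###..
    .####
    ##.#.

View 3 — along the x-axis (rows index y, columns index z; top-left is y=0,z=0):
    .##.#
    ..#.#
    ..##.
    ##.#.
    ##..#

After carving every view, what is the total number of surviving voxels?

voxel count = 12

full grid |V| = 125
after view 1 [y-axis, 6 of 25 cells solid] → remaining = 30
after view 2 [z-axis, 20 of 25 cells solid] → remaining = 21
after view 3 [x-axis, 13 of 25 cells solid] → remaining = 12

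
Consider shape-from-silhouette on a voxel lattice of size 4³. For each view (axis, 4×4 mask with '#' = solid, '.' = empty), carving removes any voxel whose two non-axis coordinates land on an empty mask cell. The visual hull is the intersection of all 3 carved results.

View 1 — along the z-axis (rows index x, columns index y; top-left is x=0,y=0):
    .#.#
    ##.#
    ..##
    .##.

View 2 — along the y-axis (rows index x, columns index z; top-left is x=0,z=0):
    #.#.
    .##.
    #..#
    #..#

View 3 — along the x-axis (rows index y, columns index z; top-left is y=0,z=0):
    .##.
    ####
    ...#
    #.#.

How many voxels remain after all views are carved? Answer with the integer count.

initial block: 4^3 = 64
[1] z-view keeps 9 columns → grid now 36
[2] y-view keeps 8 columns → grid now 18
[3] x-view keeps 9 columns → grid now 14

voxel count = 14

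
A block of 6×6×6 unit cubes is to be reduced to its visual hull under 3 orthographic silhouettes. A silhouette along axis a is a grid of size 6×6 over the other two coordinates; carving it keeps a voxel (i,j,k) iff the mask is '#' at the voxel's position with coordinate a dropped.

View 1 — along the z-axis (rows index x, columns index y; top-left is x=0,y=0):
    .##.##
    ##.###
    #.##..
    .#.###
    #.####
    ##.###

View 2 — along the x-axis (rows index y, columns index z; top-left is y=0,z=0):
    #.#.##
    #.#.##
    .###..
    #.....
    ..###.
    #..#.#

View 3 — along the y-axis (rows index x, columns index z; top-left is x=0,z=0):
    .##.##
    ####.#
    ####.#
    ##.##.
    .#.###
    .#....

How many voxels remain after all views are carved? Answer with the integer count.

voxel count = 42

full grid |V| = 216
  1. axis=2 (XY plane), |mask|=26  ⇒  voxels=156
  2. axis=0 (YZ plane), |mask|=18  ⇒  voxels=76
  3. axis=1 (XZ plane), |mask|=23  ⇒  voxels=42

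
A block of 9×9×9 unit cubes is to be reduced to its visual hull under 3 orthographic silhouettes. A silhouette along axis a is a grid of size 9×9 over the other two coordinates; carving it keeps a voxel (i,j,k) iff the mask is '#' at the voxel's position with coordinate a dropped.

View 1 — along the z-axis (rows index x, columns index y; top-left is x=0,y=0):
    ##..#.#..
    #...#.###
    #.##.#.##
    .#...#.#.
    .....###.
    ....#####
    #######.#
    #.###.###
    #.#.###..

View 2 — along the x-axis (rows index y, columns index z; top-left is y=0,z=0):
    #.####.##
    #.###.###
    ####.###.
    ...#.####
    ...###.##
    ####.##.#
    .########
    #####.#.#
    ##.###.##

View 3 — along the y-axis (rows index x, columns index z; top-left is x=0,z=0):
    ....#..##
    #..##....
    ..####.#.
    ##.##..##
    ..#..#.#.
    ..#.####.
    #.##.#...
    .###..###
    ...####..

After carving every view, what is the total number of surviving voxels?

full grid |V| = 729
  1. axis=2 (XY plane), |mask|=46  ⇒  voxels=414
  2. axis=0 (YZ plane), |mask|=60  ⇒  voxels=311
  3. axis=1 (XZ plane), |mask|=39  ⇒  voxels=156

remaining voxels: 156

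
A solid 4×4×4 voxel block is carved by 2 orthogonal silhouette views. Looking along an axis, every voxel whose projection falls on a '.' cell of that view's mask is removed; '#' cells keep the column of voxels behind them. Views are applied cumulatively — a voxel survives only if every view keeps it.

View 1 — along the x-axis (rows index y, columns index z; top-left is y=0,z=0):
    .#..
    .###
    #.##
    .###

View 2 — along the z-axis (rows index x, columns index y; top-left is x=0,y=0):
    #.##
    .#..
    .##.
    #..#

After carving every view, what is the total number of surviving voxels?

20 voxels

before carving: 64 voxels (4×4×4)
after view 1 [x-axis, 10 of 16 cells solid] → remaining = 40
after view 2 [z-axis, 8 of 16 cells solid] → remaining = 20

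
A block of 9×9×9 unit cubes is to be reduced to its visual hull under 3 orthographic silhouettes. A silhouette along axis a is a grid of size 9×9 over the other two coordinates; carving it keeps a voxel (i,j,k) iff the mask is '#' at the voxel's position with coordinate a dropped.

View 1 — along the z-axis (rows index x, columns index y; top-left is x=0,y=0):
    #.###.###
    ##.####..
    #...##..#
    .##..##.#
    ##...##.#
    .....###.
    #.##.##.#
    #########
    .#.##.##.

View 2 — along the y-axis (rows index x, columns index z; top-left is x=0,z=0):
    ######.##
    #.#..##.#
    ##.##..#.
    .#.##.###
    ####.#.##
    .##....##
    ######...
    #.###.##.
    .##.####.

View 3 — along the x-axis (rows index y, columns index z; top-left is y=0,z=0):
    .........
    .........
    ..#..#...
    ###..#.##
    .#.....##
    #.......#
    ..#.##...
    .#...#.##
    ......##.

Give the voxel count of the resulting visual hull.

remaining voxels: 79

initial block: 9^3 = 729
after view 1 [z-axis, 50 of 81 cells solid] → remaining = 450
after view 2 [y-axis, 53 of 81 cells solid] → remaining = 303
after view 3 [x-axis, 22 of 81 cells solid] → remaining = 79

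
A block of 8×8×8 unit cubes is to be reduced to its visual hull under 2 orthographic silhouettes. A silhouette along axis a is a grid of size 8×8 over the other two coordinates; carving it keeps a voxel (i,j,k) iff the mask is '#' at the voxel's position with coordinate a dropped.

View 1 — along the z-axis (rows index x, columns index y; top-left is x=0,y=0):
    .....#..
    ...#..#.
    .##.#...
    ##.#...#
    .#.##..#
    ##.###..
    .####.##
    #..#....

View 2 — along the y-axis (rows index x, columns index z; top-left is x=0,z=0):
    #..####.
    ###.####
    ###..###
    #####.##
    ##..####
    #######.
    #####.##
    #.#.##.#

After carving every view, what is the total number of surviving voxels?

full grid |V| = 512
  1. axis=2 (XY plane), |mask|=27  ⇒  voxels=216
  2. axis=1 (XZ plane), |mask|=50  ⇒  voxels=176

remaining voxels: 176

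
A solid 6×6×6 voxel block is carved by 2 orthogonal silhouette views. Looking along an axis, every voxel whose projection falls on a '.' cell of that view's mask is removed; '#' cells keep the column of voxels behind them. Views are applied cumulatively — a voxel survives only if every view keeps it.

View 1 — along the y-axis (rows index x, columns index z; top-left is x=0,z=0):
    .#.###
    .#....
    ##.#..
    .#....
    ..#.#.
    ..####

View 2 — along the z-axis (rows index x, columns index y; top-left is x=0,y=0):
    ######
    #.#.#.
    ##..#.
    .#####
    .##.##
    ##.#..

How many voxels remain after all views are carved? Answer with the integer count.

start: 6×6×6 = 216 voxels
  1. axis=1 (XZ plane), |mask|=15  ⇒  voxels=90
  2. axis=2 (XY plane), |mask|=24  ⇒  voxels=61

remaining voxels: 61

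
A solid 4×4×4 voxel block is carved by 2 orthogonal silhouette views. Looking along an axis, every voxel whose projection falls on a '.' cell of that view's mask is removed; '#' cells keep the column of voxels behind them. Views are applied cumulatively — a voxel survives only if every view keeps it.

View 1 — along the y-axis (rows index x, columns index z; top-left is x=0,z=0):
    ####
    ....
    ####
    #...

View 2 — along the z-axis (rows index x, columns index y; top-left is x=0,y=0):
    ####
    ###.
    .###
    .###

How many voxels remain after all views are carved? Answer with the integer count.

initial block: 4^3 = 64
step 1: project along y, AND mask (9/16) → |grid| = 36
step 2: project along z, AND mask (13/16) → |grid| = 31

remaining voxels: 31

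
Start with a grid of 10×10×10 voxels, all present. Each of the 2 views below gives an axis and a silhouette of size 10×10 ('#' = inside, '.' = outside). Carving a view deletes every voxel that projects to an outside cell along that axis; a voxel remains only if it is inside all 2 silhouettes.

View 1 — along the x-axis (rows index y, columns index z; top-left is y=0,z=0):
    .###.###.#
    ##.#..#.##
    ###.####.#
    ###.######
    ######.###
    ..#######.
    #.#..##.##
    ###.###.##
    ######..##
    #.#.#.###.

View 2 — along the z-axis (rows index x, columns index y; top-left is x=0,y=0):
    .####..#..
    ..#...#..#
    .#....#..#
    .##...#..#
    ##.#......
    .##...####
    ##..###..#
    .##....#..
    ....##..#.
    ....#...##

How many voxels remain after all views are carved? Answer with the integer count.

before carving: 1000 voxels (10×10×10)
carve view 1 (along x, YZ-mask fill 74/100): 740 voxels remain
carve view 2 (along z, XY-mask fill 39/100): 278 voxels remain

278 voxels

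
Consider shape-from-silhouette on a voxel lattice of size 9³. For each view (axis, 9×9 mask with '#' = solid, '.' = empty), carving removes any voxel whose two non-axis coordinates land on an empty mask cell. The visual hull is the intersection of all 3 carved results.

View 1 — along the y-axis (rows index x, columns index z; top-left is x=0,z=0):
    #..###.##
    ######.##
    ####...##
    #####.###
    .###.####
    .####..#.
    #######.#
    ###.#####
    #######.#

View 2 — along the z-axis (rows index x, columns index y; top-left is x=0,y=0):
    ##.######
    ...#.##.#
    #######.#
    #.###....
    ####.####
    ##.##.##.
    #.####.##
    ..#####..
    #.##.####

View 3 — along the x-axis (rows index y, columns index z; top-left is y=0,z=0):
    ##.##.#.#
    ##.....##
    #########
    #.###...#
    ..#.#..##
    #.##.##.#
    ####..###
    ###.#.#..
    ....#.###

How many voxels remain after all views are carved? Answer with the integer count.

voxel count = 256

before carving: 729 voxels (9×9×9)
V1 y: intersect with XZ mask (64 set) -- 576 left
V2 z: intersect with XY mask (57 set) -- 398 left
V3 x: intersect with YZ mask (50 set) -- 256 left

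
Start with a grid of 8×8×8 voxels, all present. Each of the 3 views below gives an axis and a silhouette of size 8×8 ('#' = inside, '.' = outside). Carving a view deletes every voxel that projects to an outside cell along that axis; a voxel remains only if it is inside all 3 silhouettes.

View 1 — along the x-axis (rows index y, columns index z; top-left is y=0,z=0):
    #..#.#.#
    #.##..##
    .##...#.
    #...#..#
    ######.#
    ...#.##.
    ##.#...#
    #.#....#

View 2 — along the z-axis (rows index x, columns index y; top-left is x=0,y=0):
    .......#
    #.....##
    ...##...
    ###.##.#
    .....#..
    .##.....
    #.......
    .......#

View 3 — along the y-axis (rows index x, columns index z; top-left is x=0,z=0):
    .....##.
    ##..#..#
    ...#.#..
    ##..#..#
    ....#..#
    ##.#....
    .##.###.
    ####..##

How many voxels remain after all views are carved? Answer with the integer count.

27 voxels

before carving: 512 voxels (8×8×8)
V1 x: intersect with YZ mask (32 set) -- 256 left
V2 z: intersect with XY mask (17 set) -- 67 left
V3 y: intersect with XZ mask (28 set) -- 27 left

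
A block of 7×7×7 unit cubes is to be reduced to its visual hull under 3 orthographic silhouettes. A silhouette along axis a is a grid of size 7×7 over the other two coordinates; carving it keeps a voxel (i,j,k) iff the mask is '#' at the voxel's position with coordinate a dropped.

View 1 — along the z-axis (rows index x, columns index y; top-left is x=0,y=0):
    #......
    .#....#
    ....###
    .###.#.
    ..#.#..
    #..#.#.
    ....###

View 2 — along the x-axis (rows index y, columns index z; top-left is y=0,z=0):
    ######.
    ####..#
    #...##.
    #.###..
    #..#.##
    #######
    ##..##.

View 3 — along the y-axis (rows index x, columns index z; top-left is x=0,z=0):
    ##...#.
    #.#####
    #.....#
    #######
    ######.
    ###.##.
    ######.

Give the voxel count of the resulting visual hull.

full grid |V| = 343
[1] z-view keeps 18 columns → grid now 126
[2] x-view keeps 33 columns → grid now 88
[3] y-view keeps 35 columns → grid now 66

|visual hull| = 66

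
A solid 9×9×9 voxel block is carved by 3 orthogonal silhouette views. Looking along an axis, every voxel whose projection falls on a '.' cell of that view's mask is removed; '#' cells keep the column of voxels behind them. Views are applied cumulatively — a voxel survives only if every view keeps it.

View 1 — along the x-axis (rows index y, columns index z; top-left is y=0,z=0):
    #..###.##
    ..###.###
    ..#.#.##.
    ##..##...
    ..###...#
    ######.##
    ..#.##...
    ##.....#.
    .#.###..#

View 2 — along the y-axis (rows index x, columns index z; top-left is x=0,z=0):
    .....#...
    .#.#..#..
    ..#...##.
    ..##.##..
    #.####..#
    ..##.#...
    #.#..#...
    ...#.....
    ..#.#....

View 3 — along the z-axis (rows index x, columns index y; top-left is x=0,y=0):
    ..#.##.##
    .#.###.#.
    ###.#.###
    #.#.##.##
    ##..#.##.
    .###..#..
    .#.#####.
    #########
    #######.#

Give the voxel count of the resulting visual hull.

|visual hull| = 81

full grid |V| = 729
V1 x: intersect with YZ mask (43 set) -- 387 left
V2 y: intersect with XZ mask (26 set) -- 124 left
V3 z: intersect with XY mask (55 set) -- 81 left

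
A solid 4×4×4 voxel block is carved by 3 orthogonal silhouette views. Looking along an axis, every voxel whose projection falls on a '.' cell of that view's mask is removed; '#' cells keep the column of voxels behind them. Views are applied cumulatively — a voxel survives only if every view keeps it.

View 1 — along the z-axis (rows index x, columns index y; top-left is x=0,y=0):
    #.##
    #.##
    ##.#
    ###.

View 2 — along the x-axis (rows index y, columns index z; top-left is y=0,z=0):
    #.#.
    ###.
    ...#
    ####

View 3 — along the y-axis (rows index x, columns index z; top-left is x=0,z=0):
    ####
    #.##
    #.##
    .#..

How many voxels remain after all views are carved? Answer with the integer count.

before carving: 64 voxels (4×4×4)
after view 1 [z-axis, 12 of 16 cells solid] → remaining = 48
after view 2 [x-axis, 10 of 16 cells solid] → remaining = 29
after view 3 [y-axis, 11 of 16 cells solid] → remaining = 21

remaining voxels: 21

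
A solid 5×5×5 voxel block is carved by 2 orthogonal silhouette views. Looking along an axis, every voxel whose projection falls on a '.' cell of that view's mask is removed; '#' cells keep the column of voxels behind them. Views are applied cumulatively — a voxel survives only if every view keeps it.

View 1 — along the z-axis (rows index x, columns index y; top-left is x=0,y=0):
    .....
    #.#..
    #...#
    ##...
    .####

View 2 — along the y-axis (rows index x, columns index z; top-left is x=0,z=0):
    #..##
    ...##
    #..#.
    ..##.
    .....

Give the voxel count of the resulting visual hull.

|visual hull| = 12

before carving: 125 voxels (5×5×5)
V1 z: intersect with XY mask (10 set) -- 50 left
V2 y: intersect with XZ mask (9 set) -- 12 left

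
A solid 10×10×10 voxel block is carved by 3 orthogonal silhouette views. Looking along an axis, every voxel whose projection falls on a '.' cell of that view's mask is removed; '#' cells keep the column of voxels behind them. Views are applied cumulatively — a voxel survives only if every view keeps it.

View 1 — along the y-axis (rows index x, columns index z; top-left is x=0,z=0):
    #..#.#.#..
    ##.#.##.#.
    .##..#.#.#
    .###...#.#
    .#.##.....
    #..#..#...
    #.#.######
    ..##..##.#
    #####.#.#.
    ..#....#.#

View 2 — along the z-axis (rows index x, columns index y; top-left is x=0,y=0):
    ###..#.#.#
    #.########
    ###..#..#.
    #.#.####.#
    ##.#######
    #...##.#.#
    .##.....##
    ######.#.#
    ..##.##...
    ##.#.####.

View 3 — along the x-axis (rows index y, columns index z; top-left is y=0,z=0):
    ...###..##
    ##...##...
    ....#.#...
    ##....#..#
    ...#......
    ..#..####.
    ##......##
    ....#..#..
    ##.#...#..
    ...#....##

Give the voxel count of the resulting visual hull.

start: 10×10×10 = 1000 voxels
step 1: project along y, AND mask (49/100) → |grid| = 490
step 2: project along z, AND mask (64/100) → |grid| = 301
step 3: project along x, AND mask (34/100) → |grid| = 100

remaining voxels: 100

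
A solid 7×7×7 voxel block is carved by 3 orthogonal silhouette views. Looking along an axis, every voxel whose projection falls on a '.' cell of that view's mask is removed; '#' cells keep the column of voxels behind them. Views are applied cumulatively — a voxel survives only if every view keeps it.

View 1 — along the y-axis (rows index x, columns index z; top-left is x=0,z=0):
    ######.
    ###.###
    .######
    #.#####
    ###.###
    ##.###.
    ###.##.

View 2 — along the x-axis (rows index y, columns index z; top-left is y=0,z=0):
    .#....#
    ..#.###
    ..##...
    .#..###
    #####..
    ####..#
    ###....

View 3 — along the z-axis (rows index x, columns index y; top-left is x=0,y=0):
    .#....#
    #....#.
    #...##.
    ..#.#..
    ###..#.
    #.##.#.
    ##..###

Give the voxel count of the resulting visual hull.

remaining voxels: 61

full grid |V| = 343
carve view 1 (along y, XZ-mask fill 40/49): 280 voxels remain
carve view 2 (along x, YZ-mask fill 25/49): 141 voxels remain
carve view 3 (along z, XY-mask fill 22/49): 61 voxels remain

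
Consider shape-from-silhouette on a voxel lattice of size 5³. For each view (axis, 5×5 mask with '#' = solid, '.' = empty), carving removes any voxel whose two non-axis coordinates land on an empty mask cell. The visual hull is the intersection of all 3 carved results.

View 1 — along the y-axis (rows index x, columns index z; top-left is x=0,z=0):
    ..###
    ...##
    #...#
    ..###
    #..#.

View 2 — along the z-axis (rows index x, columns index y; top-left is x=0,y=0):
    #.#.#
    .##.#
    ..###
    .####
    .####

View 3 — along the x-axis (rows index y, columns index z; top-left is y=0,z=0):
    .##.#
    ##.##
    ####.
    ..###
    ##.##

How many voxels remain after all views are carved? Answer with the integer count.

before carving: 125 voxels (5×5×5)
after view 1 [y-axis, 12 of 25 cells solid] → remaining = 60
after view 2 [z-axis, 17 of 25 cells solid] → remaining = 41
after view 3 [x-axis, 18 of 25 cells solid] → remaining = 31

voxel count = 31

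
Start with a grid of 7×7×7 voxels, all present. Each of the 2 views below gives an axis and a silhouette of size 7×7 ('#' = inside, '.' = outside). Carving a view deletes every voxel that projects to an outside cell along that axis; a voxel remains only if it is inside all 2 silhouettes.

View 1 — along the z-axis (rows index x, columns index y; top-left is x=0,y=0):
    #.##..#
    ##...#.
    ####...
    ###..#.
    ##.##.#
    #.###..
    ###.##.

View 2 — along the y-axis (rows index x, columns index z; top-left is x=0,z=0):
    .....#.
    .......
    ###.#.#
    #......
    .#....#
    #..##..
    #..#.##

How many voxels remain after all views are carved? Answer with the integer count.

initial block: 7^3 = 343
  1. axis=2 (XY plane), |mask|=29  ⇒  voxels=203
  2. axis=1 (XZ plane), |mask|=16  ⇒  voxels=70

70 voxels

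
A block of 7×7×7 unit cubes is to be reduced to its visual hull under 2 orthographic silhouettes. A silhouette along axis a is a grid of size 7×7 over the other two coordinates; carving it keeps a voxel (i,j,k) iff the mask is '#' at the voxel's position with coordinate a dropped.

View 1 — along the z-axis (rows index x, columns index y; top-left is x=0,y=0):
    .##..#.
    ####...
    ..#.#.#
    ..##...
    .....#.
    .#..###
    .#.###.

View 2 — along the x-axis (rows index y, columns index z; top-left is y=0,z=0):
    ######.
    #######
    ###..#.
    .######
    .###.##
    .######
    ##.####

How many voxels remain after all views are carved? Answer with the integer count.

initial block: 7^3 = 343
after view 1 [z-axis, 21 of 49 cells solid] → remaining = 147
after view 2 [x-axis, 40 of 49 cells solid] → remaining = 119

|visual hull| = 119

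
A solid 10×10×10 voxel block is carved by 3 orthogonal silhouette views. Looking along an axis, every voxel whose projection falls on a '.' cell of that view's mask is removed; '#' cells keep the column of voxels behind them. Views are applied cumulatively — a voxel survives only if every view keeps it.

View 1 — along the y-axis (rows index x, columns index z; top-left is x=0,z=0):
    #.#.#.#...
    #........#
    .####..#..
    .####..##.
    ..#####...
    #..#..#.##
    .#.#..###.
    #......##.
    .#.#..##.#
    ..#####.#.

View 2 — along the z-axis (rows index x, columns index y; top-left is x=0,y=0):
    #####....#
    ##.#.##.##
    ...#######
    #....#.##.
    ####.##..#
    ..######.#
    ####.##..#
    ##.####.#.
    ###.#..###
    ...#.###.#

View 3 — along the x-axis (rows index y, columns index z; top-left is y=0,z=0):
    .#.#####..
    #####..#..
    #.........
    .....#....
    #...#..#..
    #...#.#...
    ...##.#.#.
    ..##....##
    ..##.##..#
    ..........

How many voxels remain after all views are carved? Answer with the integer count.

|visual hull| = 94

before carving: 1000 voxels (10×10×10)
  1. axis=1 (XZ plane), |mask|=46  ⇒  voxels=460
  2. axis=2 (XY plane), |mask|=64  ⇒  voxels=288
  3. axis=0 (YZ plane), |mask|=33  ⇒  voxels=94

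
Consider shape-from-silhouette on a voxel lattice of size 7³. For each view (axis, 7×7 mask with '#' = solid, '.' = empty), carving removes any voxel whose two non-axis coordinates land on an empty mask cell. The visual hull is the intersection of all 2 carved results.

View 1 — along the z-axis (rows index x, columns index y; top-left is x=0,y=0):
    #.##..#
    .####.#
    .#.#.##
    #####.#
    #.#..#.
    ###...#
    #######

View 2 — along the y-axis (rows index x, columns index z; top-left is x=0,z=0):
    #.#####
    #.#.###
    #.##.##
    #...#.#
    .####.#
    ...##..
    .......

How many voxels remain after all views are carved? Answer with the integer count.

|visual hull| = 110

initial block: 7^3 = 343
carve view 1 (along z, XY-mask fill 33/49): 231 voxels remain
carve view 2 (along y, XZ-mask fill 26/49): 110 voxels remain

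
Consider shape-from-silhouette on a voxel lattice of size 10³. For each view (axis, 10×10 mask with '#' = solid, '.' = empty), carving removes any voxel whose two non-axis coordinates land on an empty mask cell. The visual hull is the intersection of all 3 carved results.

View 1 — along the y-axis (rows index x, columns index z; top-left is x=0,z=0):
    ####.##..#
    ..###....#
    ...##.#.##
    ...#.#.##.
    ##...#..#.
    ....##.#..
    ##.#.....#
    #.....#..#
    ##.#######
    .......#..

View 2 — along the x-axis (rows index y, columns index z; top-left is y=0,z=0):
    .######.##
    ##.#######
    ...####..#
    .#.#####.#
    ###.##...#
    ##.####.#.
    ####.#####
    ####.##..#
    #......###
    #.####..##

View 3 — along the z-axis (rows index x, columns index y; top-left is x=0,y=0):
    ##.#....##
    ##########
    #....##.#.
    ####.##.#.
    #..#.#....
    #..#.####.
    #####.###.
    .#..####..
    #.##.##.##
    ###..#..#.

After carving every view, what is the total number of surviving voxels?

193 voxels

full grid |V| = 1000
[1] y-view keeps 44 columns → grid now 440
[2] x-view keeps 69 columns → grid now 316
[3] z-view keeps 60 columns → grid now 193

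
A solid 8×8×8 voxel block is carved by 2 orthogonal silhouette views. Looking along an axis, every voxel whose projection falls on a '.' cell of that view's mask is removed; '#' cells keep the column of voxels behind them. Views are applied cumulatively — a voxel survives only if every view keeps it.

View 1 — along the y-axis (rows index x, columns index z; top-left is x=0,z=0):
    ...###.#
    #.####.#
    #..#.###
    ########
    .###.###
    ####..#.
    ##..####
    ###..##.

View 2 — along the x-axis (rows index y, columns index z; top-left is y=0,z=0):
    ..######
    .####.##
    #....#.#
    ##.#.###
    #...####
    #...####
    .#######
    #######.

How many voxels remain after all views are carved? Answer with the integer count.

initial block: 8^3 = 512
V1 y: intersect with XZ mask (45 set) -- 360 left
V2 x: intersect with YZ mask (45 set) -- 257 left

remaining voxels: 257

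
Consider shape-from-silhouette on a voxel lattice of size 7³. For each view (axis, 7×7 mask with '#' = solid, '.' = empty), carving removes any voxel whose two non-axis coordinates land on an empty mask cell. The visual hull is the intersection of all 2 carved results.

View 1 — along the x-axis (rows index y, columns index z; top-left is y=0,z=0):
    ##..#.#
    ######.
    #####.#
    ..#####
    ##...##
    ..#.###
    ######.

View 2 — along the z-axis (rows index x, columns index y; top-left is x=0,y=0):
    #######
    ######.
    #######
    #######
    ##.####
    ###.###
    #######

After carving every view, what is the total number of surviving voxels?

|visual hull| = 228

initial block: 7^3 = 343
[1] x-view keeps 35 columns → grid now 245
[2] z-view keeps 46 columns → grid now 228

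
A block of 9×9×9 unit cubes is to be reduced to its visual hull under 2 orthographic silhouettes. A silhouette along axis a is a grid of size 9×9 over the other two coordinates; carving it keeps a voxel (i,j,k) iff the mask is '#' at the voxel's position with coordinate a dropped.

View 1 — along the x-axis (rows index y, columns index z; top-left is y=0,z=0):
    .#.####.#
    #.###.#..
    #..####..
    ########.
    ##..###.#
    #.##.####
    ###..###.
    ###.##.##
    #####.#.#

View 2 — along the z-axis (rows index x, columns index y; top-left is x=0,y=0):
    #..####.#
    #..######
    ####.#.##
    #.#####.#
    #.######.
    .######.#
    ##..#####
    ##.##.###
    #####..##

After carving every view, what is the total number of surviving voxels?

|visual hull| = 399

initial block: 9^3 = 729
step 1: project along x, AND mask (57/81) → |grid| = 513
step 2: project along z, AND mask (62/81) → |grid| = 399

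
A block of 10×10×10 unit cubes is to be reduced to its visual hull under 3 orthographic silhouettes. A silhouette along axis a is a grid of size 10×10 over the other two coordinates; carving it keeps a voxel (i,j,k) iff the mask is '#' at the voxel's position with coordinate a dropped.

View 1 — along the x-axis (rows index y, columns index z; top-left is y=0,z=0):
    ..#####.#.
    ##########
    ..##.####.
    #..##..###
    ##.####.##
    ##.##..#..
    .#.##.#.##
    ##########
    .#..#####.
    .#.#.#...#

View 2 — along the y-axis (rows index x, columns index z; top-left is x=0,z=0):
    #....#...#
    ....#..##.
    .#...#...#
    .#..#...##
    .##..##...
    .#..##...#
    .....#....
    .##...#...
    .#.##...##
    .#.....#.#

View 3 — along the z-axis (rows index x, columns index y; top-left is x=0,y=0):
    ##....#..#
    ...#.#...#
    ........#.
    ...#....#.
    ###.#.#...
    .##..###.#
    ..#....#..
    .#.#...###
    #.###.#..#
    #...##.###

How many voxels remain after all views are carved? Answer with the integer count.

initial block: 10^3 = 1000
carve view 1 (along x, YZ-mask fill 67/100): 670 voxels remain
carve view 2 (along y, XZ-mask fill 33/100): 224 voxels remain
carve view 3 (along z, XY-mask fill 40/100): 96 voxels remain

96 voxels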